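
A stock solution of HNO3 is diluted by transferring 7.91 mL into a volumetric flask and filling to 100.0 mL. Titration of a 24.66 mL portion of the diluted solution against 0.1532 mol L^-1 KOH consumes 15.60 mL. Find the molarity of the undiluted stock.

1.23 M

n(KOH) = 0.1532 x 0.01560 = 0.002390 mol.
n(HNO3) in the aliquot = 0.002390 mol.
[diluted HNO3] = 0.002390 / 0.02466 = 0.09691 M.
Dilution factor = 100.0/7.910 = 12.64, so [stock] = 0.09691 x 12.64 = 1.23 M.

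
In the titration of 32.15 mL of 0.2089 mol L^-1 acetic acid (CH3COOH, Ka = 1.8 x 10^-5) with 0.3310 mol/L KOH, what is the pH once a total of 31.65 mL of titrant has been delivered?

n(acid) = 0.2089 x 0.03215 = 0.006716 mol; n(KOH) added = 0.3310 x 0.03165 = 0.01048 mol.
Base is in excess by 0.01048 - 0.006716 = 0.003760 mol in a total volume of 0.06380 L.
[OH^-] = 0.003760/0.06380 = 0.05893 M, so pOH = 1.23 and pH = 14.00 - 1.23 = 12.77.

12.77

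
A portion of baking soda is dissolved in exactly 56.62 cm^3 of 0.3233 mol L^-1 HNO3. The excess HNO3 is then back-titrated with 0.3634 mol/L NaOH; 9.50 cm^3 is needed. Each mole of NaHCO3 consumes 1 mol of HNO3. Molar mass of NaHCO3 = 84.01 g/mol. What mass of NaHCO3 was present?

1.25 g

Total n(HNO3) added = 0.3233 x 0.05662 = 0.01831 mol.
n(NaOH) used = 0.3634 x 0.009500 = 0.003452 mol, which equals the excess n(HNO3).
So n(HNO3) consumed by the sample = 0.01831 - 0.003452 = 0.01485 mol.
n(NaHCO3) = 0.01485 / 1 = 0.01485 mol.
mass = 0.01485 mol x 84.01 g/mol = 1.25 g.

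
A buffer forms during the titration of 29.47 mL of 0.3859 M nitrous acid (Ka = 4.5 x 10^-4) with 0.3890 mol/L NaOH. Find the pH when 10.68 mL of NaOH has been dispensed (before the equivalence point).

3.11

Initial n(HNO2) = 0.3859 x 0.02947 = 0.01137 mol.
n(NaOH) added = 0.3890 x 0.01068 = 0.004155 mol, converting that many moles of HNO2 to NO2-.
Remaining n(HNO2) = 0.007218 mol; n(NO2-) = 0.004155 mol.
By Henderson-Hasselbalch, pH = pKa + log([A^-]/[HA]) = 3.35 + log(0.004155/0.007218) = 3.35 + (-0.24) = 3.11.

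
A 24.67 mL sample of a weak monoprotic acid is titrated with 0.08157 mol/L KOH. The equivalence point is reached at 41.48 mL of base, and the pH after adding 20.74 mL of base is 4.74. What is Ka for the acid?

1.8 x 10^-5

20.74 mL is half of the equivalence volume, so this is the half-equivalence point where [HA] = [A^-].
At half-equivalence pH = pKa, so pKa = 4.74.
Ka = 10^(-4.74) = 1.8 x 10^-5.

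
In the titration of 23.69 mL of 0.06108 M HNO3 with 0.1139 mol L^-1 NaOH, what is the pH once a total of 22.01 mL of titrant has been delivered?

12.37

n(acid) = 0.06108 x 0.02369 = 0.001447 mol; n(NaOH) added = 0.1139 x 0.02201 = 0.002507 mol.
Base is in excess by 0.002507 - 0.001447 = 0.001060 mol in a total volume of 0.04570 L.
[OH^-] = 0.001060/0.04570 = 0.02319 M, so pOH = 1.63 and pH = 14.00 - 1.63 = 12.37.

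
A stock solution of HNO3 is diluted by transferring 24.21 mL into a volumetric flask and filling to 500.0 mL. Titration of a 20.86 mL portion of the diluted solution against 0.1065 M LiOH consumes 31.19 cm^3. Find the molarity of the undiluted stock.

3.29 M

n(LiOH) = 0.1065 x 0.03119 = 0.003322 mol.
n(HNO3) in the aliquot = 0.003322 mol.
[diluted HNO3] = 0.003322 / 0.02086 = 0.1592 M.
Dilution factor = 500.0/24.21 = 20.65, so [stock] = 0.1592 x 20.65 = 3.29 M.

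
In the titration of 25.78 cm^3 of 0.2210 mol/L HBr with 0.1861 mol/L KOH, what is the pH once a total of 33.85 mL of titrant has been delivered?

12.00

n(acid) = 0.2210 x 0.02578 = 0.005697 mol; n(KOH) added = 0.1861 x 0.03385 = 0.006299 mol.
Base is in excess by 0.006299 - 0.005697 = 0.0006021 mol in a total volume of 0.05963 L.
[OH^-] = 0.0006021/0.05963 = 0.01010 M, so pOH = 2.00 and pH = 14.00 - 2.00 = 12.00.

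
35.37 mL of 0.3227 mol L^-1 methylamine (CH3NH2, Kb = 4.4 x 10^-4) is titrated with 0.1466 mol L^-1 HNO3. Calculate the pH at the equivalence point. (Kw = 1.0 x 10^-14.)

n(CH3NH2) = 0.3227 x 0.03537 = 0.01141 mol; V(HNO3) at equivalence = 0.01141/0.1466 = 0.07786 L.
At equivalence the base is fully converted to CH3NH3+; total volume = 0.1132 L, so [CH3NH3+] = 0.01141/0.1132 = 0.1008 M.
Ka(CH3NH3+) = Kw/Kb = 1.0e-14 / 4.4 x 10^-4 = 2.27e-11.
[H^+] = sqrt(Ka x [CH3NH3+]) = sqrt(2.27e-11 x 0.1008) = 1.51e-6 M.
pH = -log(1.51e-6) = 5.82.

5.82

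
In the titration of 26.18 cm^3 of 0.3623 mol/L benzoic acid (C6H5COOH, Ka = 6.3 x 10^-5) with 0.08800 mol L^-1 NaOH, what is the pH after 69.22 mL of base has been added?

4.45

Initial n(C6H5COOH) = 0.3623 x 0.02618 = 0.009485 mol.
n(NaOH) added = 0.08800 x 0.06922 = 0.006091 mol, converting that many moles of C6H5COOH to C6H5COO-.
Remaining n(C6H5COOH) = 0.003394 mol; n(C6H5COO-) = 0.006091 mol.
By Henderson-Hasselbalch, pH = pKa + log([A^-]/[HA]) = 4.20 + log(0.006091/0.003394) = 4.20 + (+0.25) = 4.45.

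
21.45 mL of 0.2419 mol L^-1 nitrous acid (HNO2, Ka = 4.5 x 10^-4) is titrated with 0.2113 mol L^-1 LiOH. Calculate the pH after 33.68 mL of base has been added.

n(acid) = 0.2419 x 0.02145 = 0.005189 mol; n(LiOH) added = 0.2113 x 0.03368 = 0.007117 mol.
Base is in excess by 0.007117 - 0.005189 = 0.001928 mol in a total volume of 0.05513 L.
[OH^-] = 0.001928/0.05513 = 0.03497 M, so pOH = 1.46 and pH = 14.00 - 1.46 = 12.54.

12.54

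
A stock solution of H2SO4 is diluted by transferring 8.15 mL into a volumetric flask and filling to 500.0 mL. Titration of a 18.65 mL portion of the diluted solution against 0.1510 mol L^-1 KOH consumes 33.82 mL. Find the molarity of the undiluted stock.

8.40 M

n(KOH) = 0.1510 x 0.03382 = 0.005107 mol.
n(H2SO4) in the aliquot = 0.005107 x 1/2 = 0.002553 mol.
[diluted H2SO4] = 0.002553 / 0.01865 = 0.1369 M.
Dilution factor = 500.0/8.150 = 61.35, so [stock] = 0.1369 x 61.35 = 8.40 M.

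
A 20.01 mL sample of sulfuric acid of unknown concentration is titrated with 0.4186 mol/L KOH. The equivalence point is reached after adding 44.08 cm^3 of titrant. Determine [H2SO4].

0.461 M

n(KOH) delivered = 0.4186 x 0.04408 = 0.01845 mol.
The reaction is 1 H2SO4 + 2 KOH, so n(H2SO4) = 0.01845 x 1/2 = 0.009226 mol.
[H2SO4] = 0.009226 mol / 0.02001 L = 0.461 M.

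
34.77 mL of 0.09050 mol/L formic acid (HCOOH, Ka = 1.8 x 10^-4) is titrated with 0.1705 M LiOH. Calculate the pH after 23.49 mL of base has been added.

n(acid) = 0.09050 x 0.03477 = 0.003147 mol; n(LiOH) added = 0.1705 x 0.02349 = 0.004005 mol.
Base is in excess by 0.004005 - 0.003147 = 0.0008584 mol in a total volume of 0.05826 L.
[OH^-] = 0.0008584/0.05826 = 0.01473 M, so pOH = 1.83 and pH = 14.00 - 1.83 = 12.17.

12.17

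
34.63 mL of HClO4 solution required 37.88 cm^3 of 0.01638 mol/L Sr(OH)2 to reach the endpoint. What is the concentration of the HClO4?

n(Sr(OH)2) delivered = 0.01638 x 0.03788 = 0.0006205 mol.
The reaction is 2 HClO4 + 1 Sr(OH)2, so n(HClO4) = 0.0006205 x 2/1 = 0.001241 mol.
[HClO4] = 0.001241 mol / 0.03463 L = 0.0358 M.

0.0358 M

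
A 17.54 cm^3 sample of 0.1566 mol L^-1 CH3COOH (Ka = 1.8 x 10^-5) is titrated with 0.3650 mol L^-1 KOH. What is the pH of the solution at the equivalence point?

n(CH3COOH) = 0.1566 x 0.01754 = 0.002747 mol; V(KOH) at equivalence = 0.002747/0.3650 = 0.007525 L.
At equivalence all the acid is converted to CH3COO-; total volume = 0.01754 + 0.007525 = 0.02507 L, so [CH3COO-] = 0.002747/0.02507 = 0.1096 M.
Kb = Kw/Ka = 1.0e-14 / 1.8 x 10^-5 = 5.56e-10.
[OH^-] = sqrt(Kb x [CH3COO-]) = sqrt(5.56e-10 x 0.1096) = 7.80e-6 M.
pOH = 5.11, so pH = 14.00 - 5.11 = 8.89.

8.89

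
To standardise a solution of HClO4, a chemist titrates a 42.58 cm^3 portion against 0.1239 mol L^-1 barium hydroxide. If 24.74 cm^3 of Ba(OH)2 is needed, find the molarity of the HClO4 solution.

0.144 M

n(Ba(OH)2) delivered = 0.1239 x 0.02474 = 0.003065 mol.
The reaction is 2 HClO4 + 1 Ba(OH)2, so n(HClO4) = 0.003065 x 2/1 = 0.006131 mol.
[HClO4] = 0.006131 mol / 0.04258 L = 0.144 M.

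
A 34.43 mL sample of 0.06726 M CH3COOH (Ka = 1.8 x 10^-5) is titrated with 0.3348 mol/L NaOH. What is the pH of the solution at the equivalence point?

8.75

n(CH3COOH) = 0.06726 x 0.03443 = 0.002316 mol; V(NaOH) at equivalence = 0.002316/0.3348 = 0.006917 L.
At equivalence all the acid is converted to CH3COO-; total volume = 0.03443 + 0.006917 = 0.04135 L, so [CH3COO-] = 0.002316/0.04135 = 0.05601 M.
Kb = Kw/Ka = 1.0e-14 / 1.8 x 10^-5 = 5.56e-10.
[OH^-] = sqrt(Kb x [CH3COO-]) = sqrt(5.56e-10 x 0.05601) = 5.58e-6 M.
pOH = 5.25, so pH = 14.00 - 5.25 = 8.75.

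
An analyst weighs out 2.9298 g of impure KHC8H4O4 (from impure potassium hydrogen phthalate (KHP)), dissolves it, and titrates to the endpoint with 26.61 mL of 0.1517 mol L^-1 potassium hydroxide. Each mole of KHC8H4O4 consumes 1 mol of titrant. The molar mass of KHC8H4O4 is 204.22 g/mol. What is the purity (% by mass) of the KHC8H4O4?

n(KOH) = 0.1517 x 0.02661 = 0.004037 mol.
n(KHC8H4O4) = 0.004037 / 1 = 0.004037 mol.
mass of KHC8H4O4 = 0.004037 x 204.22 = 0.8244 g.
% purity = 0.8244 / 2.9298 x 100 = 28.1%.

28.1%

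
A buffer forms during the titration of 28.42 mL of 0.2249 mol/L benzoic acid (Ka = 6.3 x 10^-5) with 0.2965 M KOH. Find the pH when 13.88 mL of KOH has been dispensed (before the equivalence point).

4.46

Initial n(C6H5COOH) = 0.2249 x 0.02842 = 0.006392 mol.
n(KOH) added = 0.2965 x 0.01388 = 0.004115 mol, converting that many moles of C6H5COOH to C6H5COO-.
Remaining n(C6H5COOH) = 0.002276 mol; n(C6H5COO-) = 0.004115 mol.
By Henderson-Hasselbalch, pH = pKa + log([A^-]/[HA]) = 4.20 + log(0.004115/0.002276) = 4.20 + (+0.26) = 4.46.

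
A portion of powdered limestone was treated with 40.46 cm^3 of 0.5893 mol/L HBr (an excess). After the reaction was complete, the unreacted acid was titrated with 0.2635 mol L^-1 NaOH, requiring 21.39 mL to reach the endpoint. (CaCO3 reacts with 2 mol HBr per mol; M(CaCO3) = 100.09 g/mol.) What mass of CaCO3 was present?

0.911 g

Total n(HBr) added = 0.5893 x 0.04046 = 0.02384 mol.
n(NaOH) used = 0.2635 x 0.02139 = 0.005636 mol, which equals the excess n(HBr).
So n(HBr) consumed by the sample = 0.02384 - 0.005636 = 0.01821 mol.
n(CaCO3) = 0.01821 / 2 = 0.009103 mol.
mass = 0.009103 mol x 100.09 g/mol = 0.911 g.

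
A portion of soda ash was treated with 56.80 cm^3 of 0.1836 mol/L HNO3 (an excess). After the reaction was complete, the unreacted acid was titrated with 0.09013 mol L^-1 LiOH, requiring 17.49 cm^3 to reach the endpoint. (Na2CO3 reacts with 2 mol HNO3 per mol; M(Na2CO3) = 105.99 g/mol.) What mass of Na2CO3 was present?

Total n(HNO3) added = 0.1836 x 0.05680 = 0.01043 mol.
n(LiOH) used = 0.09013 x 0.01749 = 0.001576 mol, which equals the excess n(HNO3).
So n(HNO3) consumed by the sample = 0.01043 - 0.001576 = 0.008852 mol.
n(Na2CO3) = 0.008852 / 2 = 0.004426 mol.
mass = 0.004426 mol x 105.99 g/mol = 0.469 g.

0.469 g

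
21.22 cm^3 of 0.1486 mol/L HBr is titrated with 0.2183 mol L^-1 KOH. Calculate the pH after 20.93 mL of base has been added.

n(acid) = 0.1486 x 0.02122 = 0.003153 mol; n(KOH) added = 0.2183 x 0.02093 = 0.004569 mol.
Base is in excess by 0.004569 - 0.003153 = 0.001416 mol in a total volume of 0.04215 L.
[OH^-] = 0.001416/0.04215 = 0.03359 M, so pOH = 1.47 and pH = 14.00 - 1.47 = 12.53.

12.53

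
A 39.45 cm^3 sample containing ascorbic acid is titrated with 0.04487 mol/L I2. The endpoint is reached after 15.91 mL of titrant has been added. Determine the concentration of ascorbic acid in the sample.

n(I2) = 0.04487 x 0.01591 = 0.0007139 mol.
From the balanced equation, 1 mol I2 reacts with 1 mol ascorbic acid, so n(ascorbic acid) = 0.0007139 x 1/1 = 0.0007139 mol.
[ascorbic acid] = 0.0007139 / 0.03945 L = 0.0181 M.

0.0181 M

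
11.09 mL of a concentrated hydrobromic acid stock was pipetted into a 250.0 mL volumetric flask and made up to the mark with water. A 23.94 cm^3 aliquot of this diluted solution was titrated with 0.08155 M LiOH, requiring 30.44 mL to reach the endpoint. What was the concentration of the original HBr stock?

2.34 M

n(LiOH) = 0.08155 x 0.03044 = 0.002482 mol.
n(HBr) in the aliquot = 0.002482 mol.
[diluted HBr] = 0.002482 / 0.02394 = 0.1037 M.
Dilution factor = 250.0/11.09 = 22.54, so [stock] = 0.1037 x 22.54 = 2.34 M.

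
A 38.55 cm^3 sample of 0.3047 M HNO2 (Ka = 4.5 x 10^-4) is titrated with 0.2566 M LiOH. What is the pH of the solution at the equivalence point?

n(HNO2) = 0.3047 x 0.03855 = 0.01175 mol; V(LiOH) at equivalence = 0.01175/0.2566 = 0.04578 L.
At equivalence all the acid is converted to NO2-; total volume = 0.03855 + 0.04578 = 0.08433 L, so [NO2-] = 0.01175/0.08433 = 0.1393 M.
Kb = Kw/Ka = 1.0e-14 / 4.5 x 10^-4 = 2.22e-11.
[OH^-] = sqrt(Kb x [NO2-]) = sqrt(2.22e-11 x 0.1393) = 1.76e-6 M.
pOH = 5.75, so pH = 14.00 - 5.75 = 8.25.

8.25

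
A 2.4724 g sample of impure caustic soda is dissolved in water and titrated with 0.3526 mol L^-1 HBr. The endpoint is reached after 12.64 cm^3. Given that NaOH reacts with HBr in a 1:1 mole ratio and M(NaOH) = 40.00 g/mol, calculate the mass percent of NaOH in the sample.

n(HBr) = 0.3526 x 0.01264 = 0.004457 mol.
n(NaOH) = 0.004457 / 1 = 0.004457 mol.
mass of NaOH = 0.004457 x 40.00 = 0.1783 g.
% purity = 0.1783 / 2.4724 x 100 = 7.21%.

7.21%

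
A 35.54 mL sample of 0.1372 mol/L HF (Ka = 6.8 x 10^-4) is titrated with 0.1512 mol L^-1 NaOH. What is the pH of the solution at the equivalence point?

n(HF) = 0.1372 x 0.03554 = 0.004876 mol; V(NaOH) at equivalence = 0.004876/0.1512 = 0.03225 L.
At equivalence all the acid is converted to F-; total volume = 0.03554 + 0.03225 = 0.06779 L, so [F-] = 0.004876/0.06779 = 0.07193 M.
Kb = Kw/Ka = 1.0e-14 / 6.8 x 10^-4 = 1.47e-11.
[OH^-] = sqrt(Kb x [F-]) = sqrt(1.47e-11 x 0.07193) = 1.03e-6 M.
pOH = 5.99, so pH = 14.00 - 5.99 = 8.01.

8.01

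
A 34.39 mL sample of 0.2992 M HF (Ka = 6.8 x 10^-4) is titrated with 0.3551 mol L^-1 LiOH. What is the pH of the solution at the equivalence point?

n(HF) = 0.2992 x 0.03439 = 0.01029 mol; V(LiOH) at equivalence = 0.01029/0.3551 = 0.02898 L.
At equivalence all the acid is converted to F-; total volume = 0.03439 + 0.02898 = 0.06337 L, so [F-] = 0.01029/0.06337 = 0.1624 M.
Kb = Kw/Ka = 1.0e-14 / 6.8 x 10^-4 = 1.47e-11.
[OH^-] = sqrt(Kb x [F-]) = sqrt(1.47e-11 x 0.1624) = 1.55e-6 M.
pOH = 5.81, so pH = 14.00 - 5.81 = 8.19.

8.19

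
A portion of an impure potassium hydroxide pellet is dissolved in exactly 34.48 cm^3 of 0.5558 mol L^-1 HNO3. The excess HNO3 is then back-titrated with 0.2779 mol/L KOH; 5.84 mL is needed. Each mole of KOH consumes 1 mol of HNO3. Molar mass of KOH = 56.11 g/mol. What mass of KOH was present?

Total n(HNO3) added = 0.5558 x 0.03448 = 0.01916 mol.
n(KOH) used = 0.2779 x 0.005840 = 0.001623 mol, which equals the excess n(HNO3).
So n(HNO3) consumed by the sample = 0.01916 - 0.001623 = 0.01754 mol.
n(KOH) = 0.01754 / 1 = 0.01754 mol.
mass = 0.01754 mol x 56.11 g/mol = 0.984 g.

0.984 g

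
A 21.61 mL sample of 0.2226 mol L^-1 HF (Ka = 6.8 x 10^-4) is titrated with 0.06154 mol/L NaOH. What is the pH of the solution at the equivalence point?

n(HF) = 0.2226 x 0.02161 = 0.004810 mol; V(NaOH) at equivalence = 0.004810/0.06154 = 0.07817 L.
At equivalence all the acid is converted to F-; total volume = 0.02161 + 0.07817 = 0.09978 L, so [F-] = 0.004810/0.09978 = 0.04821 M.
Kb = Kw/Ka = 1.0e-14 / 6.8 x 10^-4 = 1.47e-11.
[OH^-] = sqrt(Kb x [F-]) = sqrt(1.47e-11 x 0.04821) = 8.42e-7 M.
pOH = 6.07, so pH = 14.00 - 6.07 = 7.93.

7.93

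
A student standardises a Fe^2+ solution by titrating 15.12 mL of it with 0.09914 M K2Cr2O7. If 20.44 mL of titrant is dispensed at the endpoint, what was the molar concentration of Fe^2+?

n(K2Cr2O7) = 0.09914 x 0.02044 = 0.002026 mol.
From the balanced equation, 1 mol K2Cr2O7 reacts with 6 mol Fe^2+, so n(Fe^2+) = 0.002026 x 6/1 = 0.01216 mol.
[Fe^2+] = 0.01216 / 0.01512 L = 0.804 M.

0.804 M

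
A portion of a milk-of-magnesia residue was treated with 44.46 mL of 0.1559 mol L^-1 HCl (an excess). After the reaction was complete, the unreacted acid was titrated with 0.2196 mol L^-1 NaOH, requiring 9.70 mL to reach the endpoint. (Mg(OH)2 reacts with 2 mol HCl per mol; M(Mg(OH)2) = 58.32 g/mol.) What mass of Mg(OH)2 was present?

0.140 g

Total n(HCl) added = 0.1559 x 0.04446 = 0.006931 mol.
n(NaOH) used = 0.2196 x 0.009700 = 0.002130 mol, which equals the excess n(HCl).
So n(HCl) consumed by the sample = 0.006931 - 0.002130 = 0.004801 mol.
n(Mg(OH)2) = 0.004801 / 2 = 0.002401 mol.
mass = 0.002401 mol x 58.32 g/mol = 0.140 g.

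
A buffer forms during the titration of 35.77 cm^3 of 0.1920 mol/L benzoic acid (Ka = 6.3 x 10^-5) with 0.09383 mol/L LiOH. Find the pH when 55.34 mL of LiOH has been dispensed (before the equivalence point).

Initial n(C6H5COOH) = 0.1920 x 0.03577 = 0.006868 mol.
n(LiOH) added = 0.09383 x 0.05534 = 0.005193 mol, converting that many moles of C6H5COOH to C6H5COO-.
Remaining n(C6H5COOH) = 0.001675 mol; n(C6H5COO-) = 0.005193 mol.
By Henderson-Hasselbalch, pH = pKa + log([A^-]/[HA]) = 4.20 + log(0.005193/0.001675) = 4.20 + (+0.49) = 4.69.

4.69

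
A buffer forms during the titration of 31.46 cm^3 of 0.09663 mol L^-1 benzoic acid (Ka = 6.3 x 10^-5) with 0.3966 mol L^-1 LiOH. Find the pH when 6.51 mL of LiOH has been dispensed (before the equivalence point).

Initial n(C6H5COOH) = 0.09663 x 0.03146 = 0.003040 mol.
n(LiOH) added = 0.3966 x 0.006510 = 0.002582 mol, converting that many moles of C6H5COOH to C6H5COO-.
Remaining n(C6H5COOH) = 0.0004581 mol; n(C6H5COO-) = 0.002582 mol.
By Henderson-Hasselbalch, pH = pKa + log([A^-]/[HA]) = 4.20 + log(0.002582/0.0004581) = 4.20 + (+0.75) = 4.95.

4.95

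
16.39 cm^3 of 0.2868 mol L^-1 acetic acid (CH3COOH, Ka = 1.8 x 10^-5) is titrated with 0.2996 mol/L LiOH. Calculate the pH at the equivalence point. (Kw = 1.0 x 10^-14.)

n(CH3COOH) = 0.2868 x 0.01639 = 0.004701 mol; V(LiOH) at equivalence = 0.004701/0.2996 = 0.01569 L.
At equivalence all the acid is converted to CH3COO-; total volume = 0.01639 + 0.01569 = 0.03208 L, so [CH3COO-] = 0.004701/0.03208 = 0.1465 M.
Kb = Kw/Ka = 1.0e-14 / 1.8 x 10^-5 = 5.56e-10.
[OH^-] = sqrt(Kb x [CH3COO-]) = sqrt(5.56e-10 x 0.1465) = 9.02e-6 M.
pOH = 5.04, so pH = 14.00 - 5.04 = 8.96.

8.96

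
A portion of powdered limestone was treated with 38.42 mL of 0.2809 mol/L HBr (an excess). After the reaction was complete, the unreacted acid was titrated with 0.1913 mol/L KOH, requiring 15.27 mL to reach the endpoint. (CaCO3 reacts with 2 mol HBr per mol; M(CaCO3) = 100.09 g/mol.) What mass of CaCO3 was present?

0.394 g

Total n(HBr) added = 0.2809 x 0.03842 = 0.01079 mol.
n(KOH) used = 0.1913 x 0.01527 = 0.002921 mol, which equals the excess n(HBr).
So n(HBr) consumed by the sample = 0.01079 - 0.002921 = 0.007871 mol.
n(CaCO3) = 0.007871 / 2 = 0.003936 mol.
mass = 0.003936 mol x 100.09 g/mol = 0.394 g.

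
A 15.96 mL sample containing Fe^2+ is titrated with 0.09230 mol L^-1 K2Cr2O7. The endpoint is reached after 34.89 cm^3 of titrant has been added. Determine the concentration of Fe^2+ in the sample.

1.21 M

n(K2Cr2O7) = 0.09230 x 0.03489 = 0.003220 mol.
From the balanced equation, 1 mol K2Cr2O7 reacts with 6 mol Fe^2+, so n(Fe^2+) = 0.003220 x 6/1 = 0.01932 mol.
[Fe^2+] = 0.01932 / 0.01596 L = 1.21 M.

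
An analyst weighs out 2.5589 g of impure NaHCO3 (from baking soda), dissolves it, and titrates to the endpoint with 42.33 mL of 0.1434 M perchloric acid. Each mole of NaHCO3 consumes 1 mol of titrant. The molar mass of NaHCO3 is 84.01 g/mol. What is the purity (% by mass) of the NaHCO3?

19.9%

n(HClO4) = 0.1434 x 0.04233 = 0.006070 mol.
n(NaHCO3) = 0.006070 / 1 = 0.006070 mol.
mass of NaHCO3 = 0.006070 x 84.01 = 0.5100 g.
% purity = 0.5100 / 2.5589 x 100 = 19.9%.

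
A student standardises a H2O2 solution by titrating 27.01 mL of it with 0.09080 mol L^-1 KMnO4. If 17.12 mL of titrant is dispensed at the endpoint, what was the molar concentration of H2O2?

n(KMnO4) = 0.09080 x 0.01712 = 0.001554 mol.
From the balanced equation, 2 mol KMnO4 reacts with 5 mol H2O2, so n(H2O2) = 0.001554 x 5/2 = 0.003886 mol.
[H2O2] = 0.003886 / 0.02701 L = 0.144 M.

0.144 M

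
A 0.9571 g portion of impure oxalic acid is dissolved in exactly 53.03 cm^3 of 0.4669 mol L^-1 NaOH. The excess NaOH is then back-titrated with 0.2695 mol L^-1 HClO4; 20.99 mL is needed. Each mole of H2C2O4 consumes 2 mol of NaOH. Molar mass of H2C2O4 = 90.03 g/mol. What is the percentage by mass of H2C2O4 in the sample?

89.8%

Total n(NaOH) added = 0.4669 x 0.05303 = 0.02476 mol.
n(HClO4) used = 0.2695 x 0.02099 = 0.005657 mol, which equals the excess n(NaOH).
So n(NaOH) consumed by the sample = 0.02476 - 0.005657 = 0.01910 mol.
n(H2C2O4) = 0.01910 / 2 = 0.009551 mol.
mass H2C2O4 = 0.009551 x 90.03 = 0.8599 g, so %H2C2O4 = 0.8599/0.9571 x 100 = 89.8%.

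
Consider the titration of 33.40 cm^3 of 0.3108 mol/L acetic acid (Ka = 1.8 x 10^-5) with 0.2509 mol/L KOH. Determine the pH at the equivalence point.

8.94

n(CH3COOH) = 0.3108 x 0.03340 = 0.01038 mol; V(KOH) at equivalence = 0.01038/0.2509 = 0.04137 L.
At equivalence all the acid is converted to CH3COO-; total volume = 0.03340 + 0.04137 = 0.07477 L, so [CH3COO-] = 0.01038/0.07477 = 0.1388 M.
Kb = Kw/Ka = 1.0e-14 / 1.8 x 10^-5 = 5.56e-10.
[OH^-] = sqrt(Kb x [CH3COO-]) = sqrt(5.56e-10 x 0.1388) = 8.78e-6 M.
pOH = 5.06, so pH = 14.00 - 5.06 = 8.94.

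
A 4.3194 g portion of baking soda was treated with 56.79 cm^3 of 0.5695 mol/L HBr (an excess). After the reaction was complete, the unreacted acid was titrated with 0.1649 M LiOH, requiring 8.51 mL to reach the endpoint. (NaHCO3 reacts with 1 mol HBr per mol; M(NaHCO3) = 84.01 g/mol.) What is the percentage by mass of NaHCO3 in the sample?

Total n(HBr) added = 0.5695 x 0.05679 = 0.03234 mol.
n(LiOH) used = 0.1649 x 0.008510 = 0.001403 mol, which equals the excess n(HBr).
So n(HBr) consumed by the sample = 0.03234 - 0.001403 = 0.03094 mol.
n(NaHCO3) = 0.03094 / 1 = 0.03094 mol.
mass NaHCO3 = 0.03094 x 84.01 = 2.599 g, so %NaHCO3 = 2.599/4.3194 x 100 = 60.2%.

60.2%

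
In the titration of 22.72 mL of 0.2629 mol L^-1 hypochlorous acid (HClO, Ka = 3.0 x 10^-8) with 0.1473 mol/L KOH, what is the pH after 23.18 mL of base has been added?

Initial n(HClO) = 0.2629 x 0.02272 = 0.005973 mol.
n(KOH) added = 0.1473 x 0.02318 = 0.003414 mol, converting that many moles of HClO to ClO-.
Remaining n(HClO) = 0.002559 mol; n(ClO-) = 0.003414 mol.
By Henderson-Hasselbalch, pH = pKa + log([A^-]/[HA]) = 7.52 + log(0.003414/0.002559) = 7.52 + (+0.13) = 7.65.

7.65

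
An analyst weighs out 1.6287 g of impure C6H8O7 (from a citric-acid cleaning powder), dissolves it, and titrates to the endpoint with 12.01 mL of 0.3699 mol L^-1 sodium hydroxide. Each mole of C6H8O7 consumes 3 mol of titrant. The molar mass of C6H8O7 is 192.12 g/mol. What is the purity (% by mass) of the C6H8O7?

n(NaOH) = 0.3699 x 0.01201 = 0.004442 mol.
n(C6H8O7) = 0.004442 / 3 = 0.001481 mol.
mass of C6H8O7 = 0.001481 x 192.12 = 0.2845 g.
% purity = 0.2845 / 1.6287 x 100 = 17.5%.

17.5%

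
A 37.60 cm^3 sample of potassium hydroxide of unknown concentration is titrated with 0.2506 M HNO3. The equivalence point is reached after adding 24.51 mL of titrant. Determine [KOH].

0.163 M

n(HNO3) delivered = 0.2506 x 0.02451 = 0.006142 mol.
For a 1:1 reaction, n(KOH) = 0.006142 mol.
[KOH] = 0.006142 mol / 0.03760 L = 0.163 M.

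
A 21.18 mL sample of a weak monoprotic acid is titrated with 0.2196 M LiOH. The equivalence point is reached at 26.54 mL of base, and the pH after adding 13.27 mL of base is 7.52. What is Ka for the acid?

3.0 x 10^-8

13.27 mL is half of the equivalence volume, so this is the half-equivalence point where [HA] = [A^-].
At half-equivalence pH = pKa, so pKa = 7.52.
Ka = 10^(-7.52) = 3.0 x 10^-8.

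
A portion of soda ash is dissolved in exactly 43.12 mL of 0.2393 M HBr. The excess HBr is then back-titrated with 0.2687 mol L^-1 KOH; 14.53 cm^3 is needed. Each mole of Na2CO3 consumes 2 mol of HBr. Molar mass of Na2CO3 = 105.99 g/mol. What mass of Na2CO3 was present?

0.340 g

Total n(HBr) added = 0.2393 x 0.04312 = 0.01032 mol.
n(KOH) used = 0.2687 x 0.01453 = 0.003904 mol, which equals the excess n(HBr).
So n(HBr) consumed by the sample = 0.01032 - 0.003904 = 0.006414 mol.
n(Na2CO3) = 0.006414 / 2 = 0.003207 mol.
mass = 0.003207 mol x 105.99 g/mol = 0.340 g.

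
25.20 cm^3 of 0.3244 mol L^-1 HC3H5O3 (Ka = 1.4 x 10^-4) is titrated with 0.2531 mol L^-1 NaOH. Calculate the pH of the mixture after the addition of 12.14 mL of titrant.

Initial n(HC3H5O3) = 0.3244 x 0.02520 = 0.008175 mol.
n(NaOH) added = 0.2531 x 0.01214 = 0.003073 mol, converting that many moles of HC3H5O3 to C3H5O3-.
Remaining n(HC3H5O3) = 0.005102 mol; n(C3H5O3-) = 0.003073 mol.
By Henderson-Hasselbalch, pH = pKa + log([A^-]/[HA]) = 3.85 + log(0.003073/0.005102) = 3.85 + (-0.22) = 3.63.

3.63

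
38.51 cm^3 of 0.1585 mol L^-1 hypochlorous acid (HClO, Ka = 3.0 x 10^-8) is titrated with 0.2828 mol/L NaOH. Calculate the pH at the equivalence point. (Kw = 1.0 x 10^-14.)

10.26

n(HClO) = 0.1585 x 0.03851 = 0.006104 mol; V(NaOH) at equivalence = 0.006104/0.2828 = 0.02158 L.
At equivalence all the acid is converted to ClO-; total volume = 0.03851 + 0.02158 = 0.06009 L, so [ClO-] = 0.006104/0.06009 = 0.1016 M.
Kb = Kw/Ka = 1.0e-14 / 3.0 x 10^-8 = 3.33e-7.
[OH^-] = sqrt(Kb x [ClO-]) = sqrt(3.33e-7 x 0.1016) = 0.000184 M.
pOH = 3.74, so pH = 14.00 - 3.74 = 10.26.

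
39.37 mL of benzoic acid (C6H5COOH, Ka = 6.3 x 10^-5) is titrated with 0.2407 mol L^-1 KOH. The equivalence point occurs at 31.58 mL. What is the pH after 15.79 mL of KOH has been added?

4.20

15.79 mL is exactly half the equivalence volume (31.58/2), i.e. the half-equivalence point.
There, n(HA) = n(A^-), so pH = pKa = -log(6.3 x 10^-5) = 4.20.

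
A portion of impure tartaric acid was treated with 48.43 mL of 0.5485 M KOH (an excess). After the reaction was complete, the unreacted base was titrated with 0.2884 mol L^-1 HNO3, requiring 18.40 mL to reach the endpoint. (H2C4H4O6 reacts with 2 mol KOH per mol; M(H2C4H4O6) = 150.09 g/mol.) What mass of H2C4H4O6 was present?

1.60 g

Total n(KOH) added = 0.5485 x 0.04843 = 0.02656 mol.
n(HNO3) used = 0.2884 x 0.01840 = 0.005307 mol, which equals the excess n(KOH).
So n(KOH) consumed by the sample = 0.02656 - 0.005307 = 0.02126 mol.
n(H2C4H4O6) = 0.02126 / 2 = 0.01063 mol.
mass = 0.01063 mol x 150.09 g/mol = 1.60 g.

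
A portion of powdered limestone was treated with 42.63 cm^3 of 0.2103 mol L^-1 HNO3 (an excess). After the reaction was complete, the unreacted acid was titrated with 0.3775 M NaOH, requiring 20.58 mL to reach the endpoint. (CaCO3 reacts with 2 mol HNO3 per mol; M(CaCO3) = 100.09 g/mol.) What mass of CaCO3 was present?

Total n(HNO3) added = 0.2103 x 0.04263 = 0.008965 mol.
n(NaOH) used = 0.3775 x 0.02058 = 0.007769 mol, which equals the excess n(HNO3).
So n(HNO3) consumed by the sample = 0.008965 - 0.007769 = 0.001196 mol.
n(CaCO3) = 0.001196 / 2 = 0.0005981 mol.
mass = 0.0005981 mol x 100.09 g/mol = 0.0599 g.

0.0599 g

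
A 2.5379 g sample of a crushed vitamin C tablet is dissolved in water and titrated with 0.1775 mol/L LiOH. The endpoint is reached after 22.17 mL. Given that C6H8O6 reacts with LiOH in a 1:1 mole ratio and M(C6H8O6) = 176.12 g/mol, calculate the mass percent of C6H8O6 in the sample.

n(LiOH) = 0.1775 x 0.02217 = 0.003935 mol.
n(C6H8O6) = 0.003935 / 1 = 0.003935 mol.
mass of C6H8O6 = 0.003935 x 176.12 = 0.6931 g.
% purity = 0.6931 / 2.5379 x 100 = 27.3%.

27.3%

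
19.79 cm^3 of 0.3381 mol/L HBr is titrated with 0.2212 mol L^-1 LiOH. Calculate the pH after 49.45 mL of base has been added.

n(acid) = 0.3381 x 0.01979 = 0.006691 mol; n(LiOH) added = 0.2212 x 0.04945 = 0.01094 mol.
Base is in excess by 0.01094 - 0.006691 = 0.004247 mol in a total volume of 0.06924 L.
[OH^-] = 0.004247/0.06924 = 0.06134 M, so pOH = 1.21 and pH = 14.00 - 1.21 = 12.79.

12.79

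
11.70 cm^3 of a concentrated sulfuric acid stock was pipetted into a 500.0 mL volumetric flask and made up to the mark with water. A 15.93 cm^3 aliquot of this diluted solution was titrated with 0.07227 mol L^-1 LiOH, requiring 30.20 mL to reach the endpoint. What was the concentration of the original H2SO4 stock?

n(LiOH) = 0.07227 x 0.03020 = 0.002183 mol.
n(H2SO4) in the aliquot = 0.002183 x 1/2 = 0.001091 mol.
[diluted H2SO4] = 0.001091 / 0.01593 = 0.06850 M.
Dilution factor = 500.0/11.70 = 42.74, so [stock] = 0.06850 x 42.74 = 2.93 M.

2.93 M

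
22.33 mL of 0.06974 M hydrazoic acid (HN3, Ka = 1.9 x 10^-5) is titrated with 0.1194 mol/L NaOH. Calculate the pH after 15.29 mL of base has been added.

n(acid) = 0.06974 x 0.02233 = 0.001557 mol; n(NaOH) added = 0.1194 x 0.01529 = 0.001826 mol.
Base is in excess by 0.001826 - 0.001557 = 0.0002683 mol in a total volume of 0.03762 L.
[OH^-] = 0.0002683/0.03762 = 0.007133 M, so pOH = 2.15 and pH = 14.00 - 2.15 = 11.85.

11.85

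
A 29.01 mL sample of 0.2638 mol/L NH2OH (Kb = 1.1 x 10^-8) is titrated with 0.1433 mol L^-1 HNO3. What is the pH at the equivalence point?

n(NH2OH) = 0.2638 x 0.02901 = 0.007653 mol; V(HNO3) at equivalence = 0.007653/0.1433 = 0.05340 L.
At equivalence the base is fully converted to NH3OH+; total volume = 0.08241 L, so [NH3OH+] = 0.007653/0.08241 = 0.09286 M.
Ka(NH3OH+) = Kw/Kb = 1.0e-14 / 1.1 x 10^-8 = 9.09e-7.
[H^+] = sqrt(Ka x [NH3OH+]) = sqrt(9.09e-7 x 0.09286) = 0.000291 M.
pH = -log(0.000291) = 3.54.

3.54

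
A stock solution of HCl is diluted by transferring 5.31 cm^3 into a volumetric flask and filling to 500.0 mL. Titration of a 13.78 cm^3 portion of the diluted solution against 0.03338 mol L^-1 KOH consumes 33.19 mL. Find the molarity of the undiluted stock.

n(KOH) = 0.03338 x 0.03319 = 0.001108 mol.
n(HCl) in the aliquot = 0.001108 mol.
[diluted HCl] = 0.001108 / 0.01378 = 0.08040 M.
Dilution factor = 500.0/5.310 = 94.16, so [stock] = 0.08040 x 94.16 = 7.57 M.

7.57 M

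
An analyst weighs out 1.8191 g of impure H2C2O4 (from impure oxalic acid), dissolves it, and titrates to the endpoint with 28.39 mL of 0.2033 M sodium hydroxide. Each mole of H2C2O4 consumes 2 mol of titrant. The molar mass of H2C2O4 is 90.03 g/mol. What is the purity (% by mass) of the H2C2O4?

n(NaOH) = 0.2033 x 0.02839 = 0.005772 mol.
n(H2C2O4) = 0.005772 / 2 = 0.002886 mol.
mass of H2C2O4 = 0.002886 x 90.03 = 0.2598 g.
% purity = 0.2598 / 1.8191 x 100 = 14.3%.

14.3%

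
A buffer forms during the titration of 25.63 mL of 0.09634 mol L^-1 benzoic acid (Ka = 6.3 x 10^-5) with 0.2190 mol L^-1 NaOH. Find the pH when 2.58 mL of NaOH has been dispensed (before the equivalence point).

Initial n(C6H5COOH) = 0.09634 x 0.02563 = 0.002469 mol.
n(NaOH) added = 0.2190 x 0.002580 = 0.0005650 mol, converting that many moles of C6H5COOH to C6H5COO-.
Remaining n(C6H5COOH) = 0.001904 mol; n(C6H5COO-) = 0.0005650 mol.
By Henderson-Hasselbalch, pH = pKa + log([A^-]/[HA]) = 4.20 + log(0.0005650/0.001904) = 4.20 + (-0.53) = 3.67.

3.67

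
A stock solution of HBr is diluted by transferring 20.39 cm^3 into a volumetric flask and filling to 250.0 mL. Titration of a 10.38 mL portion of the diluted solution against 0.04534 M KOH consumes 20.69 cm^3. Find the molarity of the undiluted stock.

n(KOH) = 0.04534 x 0.02069 = 0.0009381 mol.
n(HBr) in the aliquot = 0.0009381 mol.
[diluted HBr] = 0.0009381 / 0.01038 = 0.09037 M.
Dilution factor = 250.0/20.39 = 12.26, so [stock] = 0.09037 x 12.26 = 1.11 M.

1.11 M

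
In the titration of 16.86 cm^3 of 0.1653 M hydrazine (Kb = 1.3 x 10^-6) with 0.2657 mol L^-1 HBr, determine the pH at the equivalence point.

4.55

n(N2H4) = 0.1653 x 0.01686 = 0.002787 mol; V(HBr) at equivalence = 0.002787/0.2657 = 0.01049 L.
At equivalence the base is fully converted to N2H5+; total volume = 0.02735 L, so [N2H5+] = 0.002787/0.02735 = 0.1019 M.
Ka(N2H5+) = Kw/Kb = 1.0e-14 / 1.3 x 10^-6 = 7.69e-9.
[H^+] = sqrt(Ka x [N2H5+]) = sqrt(7.69e-9 x 0.1019) = 2.80e-5 M.
pH = -log(2.80e-5) = 4.55.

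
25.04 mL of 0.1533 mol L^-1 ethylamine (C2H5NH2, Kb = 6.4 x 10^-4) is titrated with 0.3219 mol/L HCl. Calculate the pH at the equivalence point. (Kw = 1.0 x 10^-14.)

5.89

n(C2H5NH2) = 0.1533 x 0.02504 = 0.003839 mol; V(HCl) at equivalence = 0.003839/0.3219 = 0.01192 L.
At equivalence the base is fully converted to C2H5NH3+; total volume = 0.03696 L, so [C2H5NH3+] = 0.003839/0.03696 = 0.1038 M.
Ka(C2H5NH3+) = Kw/Kb = 1.0e-14 / 6.4 x 10^-4 = 1.56e-11.
[H^+] = sqrt(Ka x [C2H5NH3+]) = sqrt(1.56e-11 x 0.1038) = 1.27e-6 M.
pH = -log(1.27e-6) = 5.89.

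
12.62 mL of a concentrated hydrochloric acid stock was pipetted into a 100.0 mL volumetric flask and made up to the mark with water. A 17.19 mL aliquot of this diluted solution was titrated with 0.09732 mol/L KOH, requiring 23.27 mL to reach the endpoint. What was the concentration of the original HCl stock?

1.04 M

n(KOH) = 0.09732 x 0.02327 = 0.002265 mol.
n(HCl) in the aliquot = 0.002265 mol.
[diluted HCl] = 0.002265 / 0.01719 = 0.1317 M.
Dilution factor = 100.0/12.62 = 7.924, so [stock] = 0.1317 x 7.924 = 1.04 M.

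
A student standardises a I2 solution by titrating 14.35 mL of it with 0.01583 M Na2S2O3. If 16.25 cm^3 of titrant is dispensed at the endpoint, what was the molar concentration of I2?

n(Na2S2O3) = 0.01583 x 0.01625 = 0.0002572 mol.
From the balanced equation, 2 mol Na2S2O3 reacts with 1 mol I2, so n(I2) = 0.0002572 x 1/2 = 0.0001286 mol.
[I2] = 0.0001286 / 0.01435 L = 0.00896 M.

0.00896 M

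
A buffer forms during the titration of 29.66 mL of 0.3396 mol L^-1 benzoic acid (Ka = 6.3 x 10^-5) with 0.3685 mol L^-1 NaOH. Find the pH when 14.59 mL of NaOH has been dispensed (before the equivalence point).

4.26

Initial n(C6H5COOH) = 0.3396 x 0.02966 = 0.01007 mol.
n(NaOH) added = 0.3685 x 0.01459 = 0.005376 mol, converting that many moles of C6H5COOH to C6H5COO-.
Remaining n(C6H5COOH) = 0.004696 mol; n(C6H5COO-) = 0.005376 mol.
By Henderson-Hasselbalch, pH = pKa + log([A^-]/[HA]) = 4.20 + log(0.005376/0.004696) = 4.20 + (+0.06) = 4.26.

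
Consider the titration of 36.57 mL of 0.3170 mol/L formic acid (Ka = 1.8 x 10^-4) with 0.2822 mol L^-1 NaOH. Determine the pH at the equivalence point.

8.46

n(HCOOH) = 0.3170 x 0.03657 = 0.01159 mol; V(NaOH) at equivalence = 0.01159/0.2822 = 0.04108 L.
At equivalence all the acid is converted to HCOO-; total volume = 0.03657 + 0.04108 = 0.07765 L, so [HCOO-] = 0.01159/0.07765 = 0.1493 M.
Kb = Kw/Ka = 1.0e-14 / 1.8 x 10^-4 = 5.56e-11.
[OH^-] = sqrt(Kb x [HCOO-]) = sqrt(5.56e-11 x 0.1493) = 2.88e-6 M.
pOH = 5.54, so pH = 14.00 - 5.54 = 8.46.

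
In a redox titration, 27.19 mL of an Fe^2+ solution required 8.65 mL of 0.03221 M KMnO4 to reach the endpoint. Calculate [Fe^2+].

0.0512 M

n(KMnO4) = 0.03221 x 0.008650 = 0.0002786 mol.
From the balanced equation, 1 mol KMnO4 reacts with 5 mol Fe^2+, so n(Fe^2+) = 0.0002786 x 5/1 = 0.001393 mol.
[Fe^2+] = 0.001393 / 0.02719 L = 0.0512 M.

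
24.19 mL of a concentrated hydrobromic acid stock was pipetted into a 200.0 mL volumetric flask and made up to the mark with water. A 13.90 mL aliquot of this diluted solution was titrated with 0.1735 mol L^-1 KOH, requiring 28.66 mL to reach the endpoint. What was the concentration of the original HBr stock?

n(KOH) = 0.1735 x 0.02866 = 0.004973 mol.
n(HBr) in the aliquot = 0.004973 mol.
[diluted HBr] = 0.004973 / 0.01390 = 0.3577 M.
Dilution factor = 200.0/24.19 = 8.268, so [stock] = 0.3577 x 8.268 = 2.96 M.

2.96 M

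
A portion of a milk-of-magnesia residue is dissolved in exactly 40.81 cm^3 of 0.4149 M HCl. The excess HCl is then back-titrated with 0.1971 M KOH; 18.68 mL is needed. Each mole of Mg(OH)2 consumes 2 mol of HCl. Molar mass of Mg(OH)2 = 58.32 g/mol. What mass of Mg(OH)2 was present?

0.386 g

Total n(HCl) added = 0.4149 x 0.04081 = 0.01693 mol.
n(KOH) used = 0.1971 x 0.01868 = 0.003682 mol, which equals the excess n(HCl).
So n(HCl) consumed by the sample = 0.01693 - 0.003682 = 0.01325 mol.
n(Mg(OH)2) = 0.01325 / 2 = 0.006625 mol.
mass = 0.006625 mol x 58.32 g/mol = 0.386 g.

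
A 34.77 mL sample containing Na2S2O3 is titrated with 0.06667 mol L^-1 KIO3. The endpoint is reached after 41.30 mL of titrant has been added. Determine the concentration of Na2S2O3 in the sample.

0.475 M

n(KIO3) = 0.06667 x 0.04130 = 0.002753 mol.
From the balanced equation, 1 mol KIO3 reacts with 6 mol Na2S2O3, so n(Na2S2O3) = 0.002753 x 6/1 = 0.01652 mol.
[Na2S2O3] = 0.01652 / 0.03477 L = 0.475 M.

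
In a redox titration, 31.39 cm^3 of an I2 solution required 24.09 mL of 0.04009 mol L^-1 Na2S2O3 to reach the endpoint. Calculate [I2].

n(Na2S2O3) = 0.04009 x 0.02409 = 0.0009658 mol.
From the balanced equation, 2 mol Na2S2O3 reacts with 1 mol I2, so n(I2) = 0.0009658 x 1/2 = 0.0004829 mol.
[I2] = 0.0004829 / 0.03139 L = 0.0154 M.

0.0154 M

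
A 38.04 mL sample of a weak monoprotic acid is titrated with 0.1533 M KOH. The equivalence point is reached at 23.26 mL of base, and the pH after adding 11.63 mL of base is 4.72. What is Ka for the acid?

1.9 x 10^-5

11.63 mL is half of the equivalence volume, so this is the half-equivalence point where [HA] = [A^-].
At half-equivalence pH = pKa, so pKa = 4.72.
Ka = 10^(-4.72) = 1.9 x 10^-5.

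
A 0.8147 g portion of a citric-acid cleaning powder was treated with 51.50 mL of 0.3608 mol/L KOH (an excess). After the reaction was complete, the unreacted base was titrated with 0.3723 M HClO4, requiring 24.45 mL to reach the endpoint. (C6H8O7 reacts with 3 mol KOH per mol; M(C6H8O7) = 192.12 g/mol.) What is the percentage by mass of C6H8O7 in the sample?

Total n(KOH) added = 0.3608 x 0.05150 = 0.01858 mol.
n(HClO4) used = 0.3723 x 0.02445 = 0.009103 mol, which equals the excess n(KOH).
So n(KOH) consumed by the sample = 0.01858 - 0.009103 = 0.009478 mol.
n(C6H8O7) = 0.009478 / 3 = 0.003159 mol.
mass C6H8O7 = 0.003159 x 192.12 = 0.6070 g, so %C6H8O7 = 0.6070/0.8147 x 100 = 74.5%.

74.5%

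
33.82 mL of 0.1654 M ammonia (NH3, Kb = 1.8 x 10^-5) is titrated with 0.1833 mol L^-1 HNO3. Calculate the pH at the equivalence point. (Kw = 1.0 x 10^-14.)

5.16

n(NH3) = 0.1654 x 0.03382 = 0.005594 mol; V(HNO3) at equivalence = 0.005594/0.1833 = 0.03052 L.
At equivalence the base is fully converted to NH4+; total volume = 0.06434 L, so [NH4+] = 0.005594/0.06434 = 0.08695 M.
Ka(NH4+) = Kw/Kb = 1.0e-14 / 1.8 x 10^-5 = 5.56e-10.
[H^+] = sqrt(Ka x [NH4+]) = sqrt(5.56e-10 x 0.08695) = 6.95e-6 M.
pH = -log(6.95e-6) = 5.16.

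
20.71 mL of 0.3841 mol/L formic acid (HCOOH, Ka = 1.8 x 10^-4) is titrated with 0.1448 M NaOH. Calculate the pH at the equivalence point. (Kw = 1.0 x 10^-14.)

n(HCOOH) = 0.3841 x 0.02071 = 0.007955 mol; V(NaOH) at equivalence = 0.007955/0.1448 = 0.05494 L.
At equivalence all the acid is converted to HCOO-; total volume = 0.02071 + 0.05494 = 0.07565 L, so [HCOO-] = 0.007955/0.07565 = 0.1052 M.
Kb = Kw/Ka = 1.0e-14 / 1.8 x 10^-4 = 5.56e-11.
[OH^-] = sqrt(Kb x [HCOO-]) = sqrt(5.56e-11 x 0.1052) = 2.42e-6 M.
pOH = 5.62, so pH = 14.00 - 5.62 = 8.38.

8.38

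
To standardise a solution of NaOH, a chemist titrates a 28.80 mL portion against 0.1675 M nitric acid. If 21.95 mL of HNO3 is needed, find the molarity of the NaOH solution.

0.128 M

n(HNO3) delivered = 0.1675 x 0.02195 = 0.003677 mol.
For a 1:1 reaction, n(NaOH) = 0.003677 mol.
[NaOH] = 0.003677 mol / 0.02880 L = 0.128 M.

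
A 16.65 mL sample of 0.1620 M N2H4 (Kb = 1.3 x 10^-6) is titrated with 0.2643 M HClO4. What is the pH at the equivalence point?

n(N2H4) = 0.1620 x 0.01665 = 0.002697 mol; V(HClO4) at equivalence = 0.002697/0.2643 = 0.01021 L.
At equivalence the base is fully converted to N2H5+; total volume = 0.02686 L, so [N2H5+] = 0.002697/0.02686 = 0.1004 M.
Ka(N2H5+) = Kw/Kb = 1.0e-14 / 1.3 x 10^-6 = 7.69e-9.
[H^+] = sqrt(Ka x [N2H5+]) = sqrt(7.69e-9 x 0.1004) = 2.78e-5 M.
pH = -log(2.78e-5) = 4.56.

4.56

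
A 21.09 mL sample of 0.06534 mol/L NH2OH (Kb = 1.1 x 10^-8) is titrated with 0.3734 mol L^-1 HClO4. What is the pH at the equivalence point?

n(NH2OH) = 0.06534 x 0.02109 = 0.001378 mol; V(HClO4) at equivalence = 0.001378/0.3734 = 0.003690 L.
At equivalence the base is fully converted to NH3OH+; total volume = 0.02478 L, so [NH3OH+] = 0.001378/0.02478 = 0.05561 M.
Ka(NH3OH+) = Kw/Kb = 1.0e-14 / 1.1 x 10^-8 = 9.09e-7.
[H^+] = sqrt(Ka x [NH3OH+]) = sqrt(9.09e-7 x 0.05561) = 0.000225 M.
pH = -log(0.000225) = 3.65.

3.65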